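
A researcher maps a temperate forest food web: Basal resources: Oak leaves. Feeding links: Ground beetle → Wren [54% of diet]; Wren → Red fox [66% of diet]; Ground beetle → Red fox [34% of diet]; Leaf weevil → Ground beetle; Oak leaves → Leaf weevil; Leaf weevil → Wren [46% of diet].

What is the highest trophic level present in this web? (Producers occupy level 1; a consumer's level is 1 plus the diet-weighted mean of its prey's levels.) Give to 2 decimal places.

4.36

Leaf weevil: 1 + 1 = 2
Ground beetle: 1 + 2 = 3
Wren: 1 + (0.54×3 + 0.46×2) = 3.54
Red fox: 1 + (0.34×3 + 0.66×3.54) = 4.3564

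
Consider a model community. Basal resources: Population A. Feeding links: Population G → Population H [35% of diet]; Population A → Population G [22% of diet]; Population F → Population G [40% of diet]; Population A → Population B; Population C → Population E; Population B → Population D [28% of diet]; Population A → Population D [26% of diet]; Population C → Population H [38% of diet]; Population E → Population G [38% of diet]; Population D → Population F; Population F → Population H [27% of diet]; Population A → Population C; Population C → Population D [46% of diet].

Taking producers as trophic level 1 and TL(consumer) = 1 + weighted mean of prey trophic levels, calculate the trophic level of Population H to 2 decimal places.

4.12

Population B: 1 + 1 = 2
Population C: 1 + 1 = 2
Population D: 1 + (0.28×2 + 0.46×2 + 0.26×1) = 2.74
Population E: 1 + 2 = 3
Population F: 1 + 2.74 = 3.74
Population G: 1 + (0.4×3.74 + 0.38×3 + 0.22×1) = 3.856
Population H: 1 + (0.27×3.74 + 0.38×2 + 0.35×3.856) = 4.1194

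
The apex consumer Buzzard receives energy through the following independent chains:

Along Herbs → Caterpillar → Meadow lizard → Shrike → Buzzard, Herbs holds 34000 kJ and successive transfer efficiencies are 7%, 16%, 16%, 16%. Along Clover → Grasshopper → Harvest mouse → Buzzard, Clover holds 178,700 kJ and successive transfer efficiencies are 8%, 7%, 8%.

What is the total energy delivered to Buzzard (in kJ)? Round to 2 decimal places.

Via Herbs: 34000 × 0.07 × 0.16 × 0.16 × 0.16 = 9.74848 kJ
Via Clover: 178700 × 0.08 × 0.07 × 0.08 = 80.0576 kJ
Total at Buzzard: 9.74848 + 80.0576 = 89.80608 kJ

89.81 kJ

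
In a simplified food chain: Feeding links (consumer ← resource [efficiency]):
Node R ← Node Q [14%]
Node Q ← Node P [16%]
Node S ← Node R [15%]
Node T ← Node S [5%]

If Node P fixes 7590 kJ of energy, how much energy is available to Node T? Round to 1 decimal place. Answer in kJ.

1.3 kJ

Node Q: 7590 × 0.16 = 1214.4 kJ
Node R: 1214.4 × 0.14 = 170.016 kJ
Node S: 170.016 × 0.15 = 25.5024 kJ
Node T: 25.5024 × 0.05 = 1.27512 kJ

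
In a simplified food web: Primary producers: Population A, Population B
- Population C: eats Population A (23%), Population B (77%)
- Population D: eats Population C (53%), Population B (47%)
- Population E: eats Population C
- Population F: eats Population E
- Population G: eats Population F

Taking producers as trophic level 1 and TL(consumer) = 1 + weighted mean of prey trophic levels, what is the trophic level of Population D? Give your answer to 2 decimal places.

Population C: 1 + (0.23×1 + 0.77×1) = 2
Population D: 1 + (0.53×2 + 0.47×1) = 2.53
Population E: 1 + 2 = 3
Population F: 1 + 3 = 4
Population G: 1 + 4 = 5

2.53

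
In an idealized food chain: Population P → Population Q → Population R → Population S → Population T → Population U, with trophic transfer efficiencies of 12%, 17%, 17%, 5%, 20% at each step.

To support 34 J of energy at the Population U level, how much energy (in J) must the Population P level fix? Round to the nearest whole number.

980392 J

Cumulative transfer efficiency: 0.12 × 0.17 × 0.17 × 0.05 × 0.2 = 0.00003468
Population P energy = 34 / 0.00003468 = 980392 J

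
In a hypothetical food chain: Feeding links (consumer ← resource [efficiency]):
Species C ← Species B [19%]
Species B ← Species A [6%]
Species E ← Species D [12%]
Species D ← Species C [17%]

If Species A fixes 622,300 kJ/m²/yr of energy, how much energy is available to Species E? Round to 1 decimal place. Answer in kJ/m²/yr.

Species B: 622300 × 0.06 = 37338 kJ/m²/yr
Species C: 37338 × 0.19 = 7094.22 kJ/m²/yr
Species D: 7094.22 × 0.17 = 1206.0174 kJ/m²/yr
Species E: 1206.0174 × 0.12 = 144.722088 kJ/m²/yr

144.7 kJ/m²/yr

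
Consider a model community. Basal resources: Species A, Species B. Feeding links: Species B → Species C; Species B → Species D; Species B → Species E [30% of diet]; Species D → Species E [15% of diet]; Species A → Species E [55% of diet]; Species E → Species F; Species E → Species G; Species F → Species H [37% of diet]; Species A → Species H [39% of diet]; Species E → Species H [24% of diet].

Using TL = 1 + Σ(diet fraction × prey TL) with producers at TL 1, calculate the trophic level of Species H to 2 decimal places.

3.07

Species C: 1 + 1 = 2
Species D: 1 + 1 = 2
Species E: 1 + (0.3×1 + 0.15×2 + 0.55×1) = 2.15
Species F: 1 + 2.15 = 3.15
Species G: 1 + 2.15 = 3.15
Species H: 1 + (0.37×3.15 + 0.39×1 + 0.24×2.15) = 3.0715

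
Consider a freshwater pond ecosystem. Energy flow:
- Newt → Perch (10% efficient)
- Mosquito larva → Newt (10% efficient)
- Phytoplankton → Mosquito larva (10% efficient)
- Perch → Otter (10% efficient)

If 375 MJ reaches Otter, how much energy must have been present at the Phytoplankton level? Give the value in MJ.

3750000 MJ

Cumulative transfer efficiency: 0.1 × 0.1 × 0.1 × 0.1 = 0.0001
Phytoplankton energy = 375 / 0.0001 = 3750000 MJ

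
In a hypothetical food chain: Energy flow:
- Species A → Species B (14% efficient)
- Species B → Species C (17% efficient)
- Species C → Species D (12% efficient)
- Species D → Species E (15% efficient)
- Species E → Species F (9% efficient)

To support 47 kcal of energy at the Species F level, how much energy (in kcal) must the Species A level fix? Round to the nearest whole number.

Cumulative transfer efficiency: 0.14 × 0.17 × 0.12 × 0.15 × 0.09 = 0.000038556
Species A energy = 47 / 0.000038556 = 1219006 kcal

1219006 kcal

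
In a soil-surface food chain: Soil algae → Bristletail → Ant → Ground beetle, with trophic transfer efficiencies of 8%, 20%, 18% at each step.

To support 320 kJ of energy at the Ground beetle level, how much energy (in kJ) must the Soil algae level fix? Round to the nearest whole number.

Cumulative transfer efficiency: 0.08 × 0.2 × 0.18 = 0.00288
Soil algae energy = 320 / 0.00288 = 111111 kJ

111111 kJ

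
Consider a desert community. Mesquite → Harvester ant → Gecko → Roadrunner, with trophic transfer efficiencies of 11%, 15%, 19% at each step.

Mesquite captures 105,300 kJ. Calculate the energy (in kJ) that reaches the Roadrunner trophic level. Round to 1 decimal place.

330.1 kJ

Harvester ant: 105300 × 0.11 = 11583 kJ
Gecko: 11583 × 0.15 = 1737.45 kJ
Roadrunner: 1737.45 × 0.19 = 330.1155 kJ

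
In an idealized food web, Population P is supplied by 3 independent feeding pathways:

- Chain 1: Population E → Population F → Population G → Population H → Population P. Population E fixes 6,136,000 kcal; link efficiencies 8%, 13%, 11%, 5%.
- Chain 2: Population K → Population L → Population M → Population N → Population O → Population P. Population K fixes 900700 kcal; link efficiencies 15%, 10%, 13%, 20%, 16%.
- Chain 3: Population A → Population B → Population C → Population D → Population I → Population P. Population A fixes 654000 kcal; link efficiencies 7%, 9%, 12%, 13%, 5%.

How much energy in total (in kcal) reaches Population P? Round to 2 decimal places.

Chain 1: 6136000 × 0.08 × 0.13 × 0.11 × 0.05 = 350.9792 kcal
Chain 2: 900700 × 0.15 × 0.1 × 0.13 × 0.2 × 0.16 = 56.20368 kcal
Chain 3: 654000 × 0.07 × 0.09 × 0.12 × 0.13 × 0.05 = 3.213756 kcal
Total at Population P: 350.9792 + 56.20368 + 3.213756 = 410.396636 kcal

410.40 kcal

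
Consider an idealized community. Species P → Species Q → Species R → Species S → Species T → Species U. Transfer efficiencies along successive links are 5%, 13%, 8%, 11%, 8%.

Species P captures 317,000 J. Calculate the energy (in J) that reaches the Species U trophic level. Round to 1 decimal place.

Species Q: 317000 × 0.05 = 15850 J
Species R: 15850 × 0.13 = 2060.5 J
Species S: 2060.5 × 0.08 = 164.84 J
Species T: 164.84 × 0.11 = 18.1324 J
Species U: 18.1324 × 0.08 = 1.450592 J

1.5 J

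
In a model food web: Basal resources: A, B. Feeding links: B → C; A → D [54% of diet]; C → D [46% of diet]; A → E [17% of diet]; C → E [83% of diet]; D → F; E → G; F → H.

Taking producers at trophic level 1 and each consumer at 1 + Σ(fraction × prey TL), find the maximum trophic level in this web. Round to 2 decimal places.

4.46

C: 1 + 1 = 2
D: 1 + (0.54×1 + 0.46×2) = 2.46
E: 1 + (0.17×1 + 0.83×2) = 2.83
F: 1 + 2.46 = 3.46
G: 1 + 2.83 = 3.83
H: 1 + 3.46 = 4.46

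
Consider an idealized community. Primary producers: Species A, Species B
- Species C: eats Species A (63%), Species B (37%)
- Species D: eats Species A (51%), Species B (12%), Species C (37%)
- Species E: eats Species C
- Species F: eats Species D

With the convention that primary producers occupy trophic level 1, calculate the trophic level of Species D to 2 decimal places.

2.37

Species C: 1 + (0.63×1 + 0.37×1) = 2
Species D: 1 + (0.51×1 + 0.12×1 + 0.37×2) = 2.37
Species E: 1 + 2 = 3
Species F: 1 + 2.37 = 3.37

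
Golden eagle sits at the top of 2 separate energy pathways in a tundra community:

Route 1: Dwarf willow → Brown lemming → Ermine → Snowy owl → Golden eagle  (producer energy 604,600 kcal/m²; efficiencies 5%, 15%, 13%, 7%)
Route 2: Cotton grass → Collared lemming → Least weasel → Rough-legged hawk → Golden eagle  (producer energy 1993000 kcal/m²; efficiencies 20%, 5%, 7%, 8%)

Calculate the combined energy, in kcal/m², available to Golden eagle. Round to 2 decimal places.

152.87 kcal/m²

Route 1: 604600 × 0.05 × 0.15 × 0.13 × 0.07 = 41.26395 kcal/m²
Route 2: 1993000 × 0.2 × 0.05 × 0.07 × 0.08 = 111.608 kcal/m²
Total at Golden eagle: 41.26395 + 111.608 = 152.87195 kcal/m²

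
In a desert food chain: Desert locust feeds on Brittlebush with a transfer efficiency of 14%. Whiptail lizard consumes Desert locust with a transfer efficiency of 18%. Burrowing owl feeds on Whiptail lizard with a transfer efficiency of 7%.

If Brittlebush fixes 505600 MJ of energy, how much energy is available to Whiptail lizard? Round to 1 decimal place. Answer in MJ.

Desert locust: 505600 × 0.14 = 70784 MJ
Whiptail lizard: 70784 × 0.18 = 12741.12 MJ

12741.1 MJ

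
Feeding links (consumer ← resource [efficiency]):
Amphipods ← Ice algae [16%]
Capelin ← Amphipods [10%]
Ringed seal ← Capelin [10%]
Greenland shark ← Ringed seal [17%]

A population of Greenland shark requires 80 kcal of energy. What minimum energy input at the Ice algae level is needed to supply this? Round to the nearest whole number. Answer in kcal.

Cumulative transfer efficiency: 0.16 × 0.1 × 0.1 × 0.17 = 0.000272
Ice algae energy = 80 / 0.000272 = 294118 kcal

294118 kcal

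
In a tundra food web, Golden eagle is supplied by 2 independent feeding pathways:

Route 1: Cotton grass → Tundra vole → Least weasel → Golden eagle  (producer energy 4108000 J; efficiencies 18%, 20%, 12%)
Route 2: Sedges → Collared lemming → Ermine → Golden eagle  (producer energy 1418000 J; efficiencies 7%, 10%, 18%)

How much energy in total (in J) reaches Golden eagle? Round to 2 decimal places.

19533.24 J

Route 1: 4108000 × 0.18 × 0.2 × 0.12 = 17746.56 J
Route 2: 1418000 × 0.07 × 0.1 × 0.18 = 1786.68 J
Total at Golden eagle: 17746.56 + 1786.68 = 19533.24 J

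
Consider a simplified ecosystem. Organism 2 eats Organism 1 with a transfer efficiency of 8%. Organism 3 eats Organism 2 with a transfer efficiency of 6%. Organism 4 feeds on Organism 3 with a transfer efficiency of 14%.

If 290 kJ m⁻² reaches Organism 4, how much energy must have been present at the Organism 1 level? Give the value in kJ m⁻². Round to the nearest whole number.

Cumulative transfer efficiency: 0.08 × 0.06 × 0.14 = 0.000672
Organism 1 energy = 290 / 0.000672 = 431548 kJ m⁻²

431548 kJ m⁻²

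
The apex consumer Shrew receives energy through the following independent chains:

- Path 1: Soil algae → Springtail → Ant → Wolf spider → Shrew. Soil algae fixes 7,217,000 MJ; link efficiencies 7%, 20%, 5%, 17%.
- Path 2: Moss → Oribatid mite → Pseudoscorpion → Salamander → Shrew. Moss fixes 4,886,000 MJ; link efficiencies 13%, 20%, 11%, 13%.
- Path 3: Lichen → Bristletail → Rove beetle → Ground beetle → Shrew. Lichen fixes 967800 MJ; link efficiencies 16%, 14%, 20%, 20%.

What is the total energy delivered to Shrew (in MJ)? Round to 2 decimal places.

3542.59 MJ

Path 1: 7217000 × 0.07 × 0.2 × 0.05 × 0.17 = 858.823 MJ
Path 2: 4886000 × 0.13 × 0.2 × 0.11 × 0.13 = 1816.6148 MJ
Path 3: 967800 × 0.16 × 0.14 × 0.2 × 0.2 = 867.1488 MJ
Total at Shrew: 858.823 + 1816.6148 + 867.1488 = 3542.5866 MJ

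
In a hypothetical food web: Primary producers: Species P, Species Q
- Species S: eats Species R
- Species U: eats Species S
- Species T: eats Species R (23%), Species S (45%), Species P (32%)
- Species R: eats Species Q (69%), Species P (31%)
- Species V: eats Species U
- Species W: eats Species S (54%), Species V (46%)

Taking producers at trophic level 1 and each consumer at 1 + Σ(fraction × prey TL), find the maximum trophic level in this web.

5

Species R: 1 + (0.69×1 + 0.31×1) = 2
Species S: 1 + 2 = 3
Species T: 1 + (0.23×2 + 0.45×3 + 0.32×1) = 3.13
Species U: 1 + 3 = 4
Species V: 1 + 4 = 5
Species W: 1 + (0.54×3 + 0.46×5) = 4.92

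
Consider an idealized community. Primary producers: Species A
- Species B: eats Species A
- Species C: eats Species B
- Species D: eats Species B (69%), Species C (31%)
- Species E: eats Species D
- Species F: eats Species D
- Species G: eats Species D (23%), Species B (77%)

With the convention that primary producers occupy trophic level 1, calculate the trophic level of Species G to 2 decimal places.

3.30

Species B: 1 + 1 = 2
Species C: 1 + 2 = 3
Species D: 1 + (0.69×2 + 0.31×3) = 3.31
Species E: 1 + 3.31 = 4.31
Species F: 1 + 3.31 = 4.31
Species G: 1 + (0.23×3.31 + 0.77×2) = 3.3013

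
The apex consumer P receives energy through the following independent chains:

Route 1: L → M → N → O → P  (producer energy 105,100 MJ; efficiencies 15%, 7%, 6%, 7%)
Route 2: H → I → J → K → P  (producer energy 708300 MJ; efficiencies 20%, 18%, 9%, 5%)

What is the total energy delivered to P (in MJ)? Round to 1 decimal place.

Route 1: 105100 × 0.15 × 0.07 × 0.06 × 0.07 = 4.63491 MJ
Route 2: 708300 × 0.2 × 0.18 × 0.09 × 0.05 = 114.7446 MJ
Total at P: 4.63491 + 114.7446 = 119.37951 MJ

119.4 MJ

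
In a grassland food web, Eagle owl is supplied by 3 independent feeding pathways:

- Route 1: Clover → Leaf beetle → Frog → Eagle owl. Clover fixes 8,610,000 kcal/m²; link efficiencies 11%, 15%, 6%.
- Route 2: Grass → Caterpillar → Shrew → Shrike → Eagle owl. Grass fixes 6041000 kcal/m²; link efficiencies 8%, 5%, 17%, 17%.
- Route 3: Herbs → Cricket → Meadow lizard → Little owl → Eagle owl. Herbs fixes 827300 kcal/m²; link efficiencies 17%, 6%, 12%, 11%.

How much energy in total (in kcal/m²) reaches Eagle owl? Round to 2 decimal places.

9333.63 kcal/m²

Route 1: 8610000 × 0.11 × 0.15 × 0.06 = 8523.9 kcal/m²
Route 2: 6041000 × 0.08 × 0.05 × 0.17 × 0.17 = 698.3396 kcal/m²
Route 3: 827300 × 0.17 × 0.06 × 0.12 × 0.11 = 111.387672 kcal/m²
Total at Eagle owl: 8523.9 + 698.3396 + 111.387672 = 9333.627272 kcal/m²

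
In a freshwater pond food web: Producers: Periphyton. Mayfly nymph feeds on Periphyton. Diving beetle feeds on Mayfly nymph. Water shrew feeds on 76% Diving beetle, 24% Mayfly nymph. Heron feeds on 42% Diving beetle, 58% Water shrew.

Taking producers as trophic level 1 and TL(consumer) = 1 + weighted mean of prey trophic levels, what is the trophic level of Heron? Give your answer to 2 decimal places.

4.44

Mayfly nymph: 1 + 1 = 2
Diving beetle: 1 + 2 = 3
Water shrew: 1 + (0.76×3 + 0.24×2) = 3.76
Heron: 1 + (0.42×3 + 0.58×3.76) = 4.4408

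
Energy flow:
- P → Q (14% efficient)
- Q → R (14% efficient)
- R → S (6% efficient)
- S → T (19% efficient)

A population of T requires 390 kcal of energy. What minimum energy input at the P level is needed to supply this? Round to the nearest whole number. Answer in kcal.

1745435 kcal

Cumulative transfer efficiency: 0.14 × 0.14 × 0.06 × 0.19 = 0.00022344
P energy = 390 / 0.00022344 = 1745435 kcal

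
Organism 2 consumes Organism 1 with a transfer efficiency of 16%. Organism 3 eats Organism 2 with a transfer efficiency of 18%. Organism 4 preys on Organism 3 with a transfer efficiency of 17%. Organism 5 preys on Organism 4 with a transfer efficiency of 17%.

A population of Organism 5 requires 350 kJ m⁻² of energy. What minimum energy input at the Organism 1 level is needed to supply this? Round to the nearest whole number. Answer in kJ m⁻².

Cumulative transfer efficiency: 0.16 × 0.18 × 0.17 × 0.17 = 0.00083232
Organism 1 energy = 350 / 0.00083232 = 420511 kJ m⁻²

420511 kJ m⁻²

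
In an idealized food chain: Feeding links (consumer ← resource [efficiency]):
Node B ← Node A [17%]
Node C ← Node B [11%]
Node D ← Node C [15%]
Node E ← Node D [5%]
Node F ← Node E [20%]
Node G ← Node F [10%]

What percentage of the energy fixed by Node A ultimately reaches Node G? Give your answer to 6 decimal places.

Product of link efficiencies: 0.17 × 0.11 × 0.15 × 0.05 × 0.2 × 0.1 = 0.000002805
As a percentage: 0.000002805 × 100 = 0.000281%

0.000281%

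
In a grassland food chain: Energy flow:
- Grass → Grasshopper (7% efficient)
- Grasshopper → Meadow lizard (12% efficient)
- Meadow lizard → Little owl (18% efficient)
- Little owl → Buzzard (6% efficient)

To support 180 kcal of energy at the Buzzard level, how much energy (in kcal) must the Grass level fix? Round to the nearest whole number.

1984127 kcal

Cumulative transfer efficiency: 0.07 × 0.12 × 0.18 × 0.06 = 0.00009072
Grass energy = 180 / 0.00009072 = 1984127 kcal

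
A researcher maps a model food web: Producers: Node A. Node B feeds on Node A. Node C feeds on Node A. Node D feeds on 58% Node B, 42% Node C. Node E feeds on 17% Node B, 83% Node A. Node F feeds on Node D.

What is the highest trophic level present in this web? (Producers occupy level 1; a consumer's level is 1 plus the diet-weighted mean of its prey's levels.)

Node B: 1 + 1 = 2
Node C: 1 + 1 = 2
Node D: 1 + (0.58×2 + 0.42×2) = 3
Node E: 1 + (0.17×2 + 0.83×1) = 2.17
Node F: 1 + 3 = 4

4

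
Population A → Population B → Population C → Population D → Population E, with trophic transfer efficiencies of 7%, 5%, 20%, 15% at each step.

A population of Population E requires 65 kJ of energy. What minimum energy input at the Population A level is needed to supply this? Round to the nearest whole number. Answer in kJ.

Cumulative transfer efficiency: 0.07 × 0.05 × 0.2 × 0.15 = 0.000105
Population A energy = 65 / 0.000105 = 619048 kJ

619048 kJ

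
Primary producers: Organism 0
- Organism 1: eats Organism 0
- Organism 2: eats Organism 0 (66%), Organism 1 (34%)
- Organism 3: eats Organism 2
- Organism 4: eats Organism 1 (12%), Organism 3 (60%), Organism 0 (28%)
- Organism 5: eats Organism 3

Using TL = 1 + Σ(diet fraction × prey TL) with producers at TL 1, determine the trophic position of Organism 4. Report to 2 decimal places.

3.52

Organism 1: 1 + 1 = 2
Organism 2: 1 + (0.66×1 + 0.34×2) = 2.34
Organism 3: 1 + 2.34 = 3.34
Organism 4: 1 + (0.12×2 + 0.6×3.34 + 0.28×1) = 3.524
Organism 5: 1 + 3.34 = 4.34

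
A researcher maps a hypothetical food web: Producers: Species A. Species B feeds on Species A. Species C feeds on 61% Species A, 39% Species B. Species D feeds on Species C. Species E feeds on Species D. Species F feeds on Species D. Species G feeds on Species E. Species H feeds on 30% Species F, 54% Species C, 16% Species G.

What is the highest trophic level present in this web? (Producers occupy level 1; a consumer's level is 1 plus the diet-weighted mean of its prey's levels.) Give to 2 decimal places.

Species B: 1 + 1 = 2
Species C: 1 + (0.61×1 + 0.39×2) = 2.39
Species D: 1 + 2.39 = 3.39
Species E: 1 + 3.39 = 4.39
Species F: 1 + 3.39 = 4.39
Species G: 1 + 4.39 = 5.39
Species H: 1 + (0.3×4.39 + 0.54×2.39 + 0.16×5.39) = 4.47

5.39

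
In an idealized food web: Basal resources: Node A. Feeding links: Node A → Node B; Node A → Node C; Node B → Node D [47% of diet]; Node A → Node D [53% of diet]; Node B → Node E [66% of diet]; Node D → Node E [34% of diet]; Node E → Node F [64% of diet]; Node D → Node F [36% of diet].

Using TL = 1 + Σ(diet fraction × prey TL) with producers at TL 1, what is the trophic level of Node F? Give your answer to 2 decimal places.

Node B: 1 + 1 = 2
Node C: 1 + 1 = 2
Node D: 1 + (0.47×2 + 0.53×1) = 2.47
Node E: 1 + (0.66×2 + 0.34×2.47) = 3.1598
Node F: 1 + (0.64×3.1598 + 0.36×2.47) = 3.911472

3.91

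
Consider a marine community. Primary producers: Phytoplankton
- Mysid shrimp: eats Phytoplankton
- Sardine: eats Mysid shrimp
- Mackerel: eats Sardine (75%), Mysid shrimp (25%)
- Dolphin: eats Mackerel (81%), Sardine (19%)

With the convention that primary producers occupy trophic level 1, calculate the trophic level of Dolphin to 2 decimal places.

Mysid shrimp: 1 + 1 = 2
Sardine: 1 + 2 = 3
Mackerel: 1 + (0.75×3 + 0.25×2) = 3.75
Dolphin: 1 + (0.81×3.75 + 0.19×3) = 4.6075

4.61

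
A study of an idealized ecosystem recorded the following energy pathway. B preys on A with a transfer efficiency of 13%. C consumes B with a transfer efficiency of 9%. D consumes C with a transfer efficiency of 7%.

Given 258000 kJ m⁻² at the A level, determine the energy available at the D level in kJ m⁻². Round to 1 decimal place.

211.3 kJ m⁻²

B: 258000 × 0.13 = 33540 kJ m⁻²
C: 33540 × 0.09 = 3018.6 kJ m⁻²
D: 3018.6 × 0.07 = 211.302 kJ m⁻²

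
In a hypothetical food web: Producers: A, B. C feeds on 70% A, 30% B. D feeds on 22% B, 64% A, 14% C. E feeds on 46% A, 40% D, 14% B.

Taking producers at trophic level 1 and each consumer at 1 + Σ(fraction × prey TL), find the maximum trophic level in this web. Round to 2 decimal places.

C: 1 + (0.7×1 + 0.3×1) = 2
D: 1 + (0.22×1 + 0.64×1 + 0.14×2) = 2.14
E: 1 + (0.46×1 + 0.4×2.14 + 0.14×1) = 2.456

2.46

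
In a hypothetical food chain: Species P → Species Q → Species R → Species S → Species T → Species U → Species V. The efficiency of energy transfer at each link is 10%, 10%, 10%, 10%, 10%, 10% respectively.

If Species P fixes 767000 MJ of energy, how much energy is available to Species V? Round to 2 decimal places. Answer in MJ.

0.77 MJ

Species Q: 767000 × 0.1 = 76700 MJ
Species R: 76700 × 0.1 = 7670 MJ
Species S: 7670 × 0.1 = 767 MJ
Species T: 767 × 0.1 = 76.7 MJ
Species U: 76.7 × 0.1 = 7.67 MJ
Species V: 7.67 × 0.1 = 0.767 MJ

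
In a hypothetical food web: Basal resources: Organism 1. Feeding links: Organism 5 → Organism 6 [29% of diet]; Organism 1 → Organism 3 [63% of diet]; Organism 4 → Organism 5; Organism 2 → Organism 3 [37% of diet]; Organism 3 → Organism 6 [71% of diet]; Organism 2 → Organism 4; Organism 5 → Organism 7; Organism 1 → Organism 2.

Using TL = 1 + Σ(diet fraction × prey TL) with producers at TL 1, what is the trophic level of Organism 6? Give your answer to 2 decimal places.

Organism 2: 1 + 1 = 2
Organism 3: 1 + (0.37×2 + 0.63×1) = 2.37
Organism 4: 1 + 2 = 3
Organism 5: 1 + 3 = 4
Organism 6: 1 + (0.29×4 + 0.71×2.37) = 3.8427
Organism 7: 1 + 4 = 5

3.84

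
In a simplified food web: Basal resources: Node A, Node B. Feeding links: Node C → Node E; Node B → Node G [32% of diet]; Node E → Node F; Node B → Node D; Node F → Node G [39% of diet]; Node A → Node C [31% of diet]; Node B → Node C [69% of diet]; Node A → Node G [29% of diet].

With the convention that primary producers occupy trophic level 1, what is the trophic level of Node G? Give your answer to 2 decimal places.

Node C: 1 + (0.31×1 + 0.69×1) = 2
Node D: 1 + 1 = 2
Node E: 1 + 2 = 3
Node F: 1 + 3 = 4
Node G: 1 + (0.39×4 + 0.32×1 + 0.29×1) = 3.17

3.17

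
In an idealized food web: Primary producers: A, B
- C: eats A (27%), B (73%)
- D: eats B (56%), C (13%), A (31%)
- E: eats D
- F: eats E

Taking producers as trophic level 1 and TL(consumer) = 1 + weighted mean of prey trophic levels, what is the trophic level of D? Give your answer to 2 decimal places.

C: 1 + (0.27×1 + 0.73×1) = 2
D: 1 + (0.56×1 + 0.13×2 + 0.31×1) = 2.13
E: 1 + 2.13 = 3.13
F: 1 + 3.13 = 4.13

2.13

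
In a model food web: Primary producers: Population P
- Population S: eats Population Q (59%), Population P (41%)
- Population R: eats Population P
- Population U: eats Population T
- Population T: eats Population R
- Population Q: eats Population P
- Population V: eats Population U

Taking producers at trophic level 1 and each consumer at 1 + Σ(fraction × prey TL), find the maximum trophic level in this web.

5

Population Q: 1 + 1 = 2
Population R: 1 + 1 = 2
Population S: 1 + (0.59×2 + 0.41×1) = 2.59
Population T: 1 + 2 = 3
Population U: 1 + 3 = 4
Population V: 1 + 4 = 5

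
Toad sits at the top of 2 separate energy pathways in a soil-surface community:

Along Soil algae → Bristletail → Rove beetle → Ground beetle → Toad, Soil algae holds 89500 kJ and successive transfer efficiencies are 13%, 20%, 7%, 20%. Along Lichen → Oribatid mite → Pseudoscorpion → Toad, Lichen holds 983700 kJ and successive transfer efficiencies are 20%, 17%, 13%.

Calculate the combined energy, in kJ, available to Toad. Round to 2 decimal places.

4380.53 kJ

Via Soil algae: 89500 × 0.13 × 0.2 × 0.07 × 0.2 = 32.578 kJ
Via Lichen: 983700 × 0.2 × 0.17 × 0.13 = 4347.954 kJ
Total at Toad: 32.578 + 4347.954 = 4380.532 kJ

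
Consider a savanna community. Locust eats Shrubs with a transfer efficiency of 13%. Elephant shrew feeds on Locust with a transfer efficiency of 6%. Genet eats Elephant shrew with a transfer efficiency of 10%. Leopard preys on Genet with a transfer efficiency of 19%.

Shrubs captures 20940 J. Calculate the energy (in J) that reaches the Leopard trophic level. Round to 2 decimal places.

Locust: 20940 × 0.13 = 2722.2 J
Elephant shrew: 2722.2 × 0.06 = 163.332 J
Genet: 163.332 × 0.1 = 16.3332 J
Leopard: 16.3332 × 0.19 = 3.103308 J

3.10 J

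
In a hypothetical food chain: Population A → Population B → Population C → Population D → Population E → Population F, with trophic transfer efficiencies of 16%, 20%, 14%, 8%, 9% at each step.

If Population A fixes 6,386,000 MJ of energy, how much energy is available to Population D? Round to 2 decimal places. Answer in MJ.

28609.28 MJ

Population B: 6386000 × 0.16 = 1021760 MJ
Population C: 1021760 × 0.2 = 204352 MJ
Population D: 204352 × 0.14 = 28609.28 MJ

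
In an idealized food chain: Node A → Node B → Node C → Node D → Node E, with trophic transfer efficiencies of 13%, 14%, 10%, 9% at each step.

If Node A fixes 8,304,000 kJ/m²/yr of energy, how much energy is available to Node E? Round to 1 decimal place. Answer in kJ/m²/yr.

1360.2 kJ/m²/yr

Node B: 8304000 × 0.13 = 1079520 kJ/m²/yr
Node C: 1079520 × 0.14 = 151132.8 kJ/m²/yr
Node D: 151132.8 × 0.1 = 15113.28 kJ/m²/yr
Node E: 15113.28 × 0.09 = 1360.1952 kJ/m²/yr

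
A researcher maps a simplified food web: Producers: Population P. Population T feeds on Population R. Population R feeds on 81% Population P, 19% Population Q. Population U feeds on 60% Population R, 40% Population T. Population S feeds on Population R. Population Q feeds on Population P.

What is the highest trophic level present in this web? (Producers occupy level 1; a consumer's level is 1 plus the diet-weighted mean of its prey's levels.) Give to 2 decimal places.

Population Q: 1 + 1 = 2
Population R: 1 + (0.81×1 + 0.19×2) = 2.19
Population S: 1 + 2.19 = 3.19
Population T: 1 + 2.19 = 3.19
Population U: 1 + (0.6×2.19 + 0.4×3.19) = 3.59

3.59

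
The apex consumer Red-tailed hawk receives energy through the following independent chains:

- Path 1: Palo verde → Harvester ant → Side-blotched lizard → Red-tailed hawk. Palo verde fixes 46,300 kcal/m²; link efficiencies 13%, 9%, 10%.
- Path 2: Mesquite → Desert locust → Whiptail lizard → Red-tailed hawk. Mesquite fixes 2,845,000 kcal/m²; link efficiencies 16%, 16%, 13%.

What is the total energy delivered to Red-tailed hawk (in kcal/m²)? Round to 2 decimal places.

Path 1: 46300 × 0.13 × 0.09 × 0.1 = 54.171 kcal/m²
Path 2: 2845000 × 0.16 × 0.16 × 0.13 = 9468.16 kcal/m²
Total at Red-tailed hawk: 54.171 + 9468.16 = 9522.331 kcal/m²

9522.33 kcal/m²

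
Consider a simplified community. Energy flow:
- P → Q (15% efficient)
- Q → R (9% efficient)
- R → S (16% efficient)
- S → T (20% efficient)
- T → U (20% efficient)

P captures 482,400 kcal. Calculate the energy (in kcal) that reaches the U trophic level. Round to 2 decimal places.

Q: 482400 × 0.15 = 72360 kcal
R: 72360 × 0.09 = 6512.4 kcal
S: 6512.4 × 0.16 = 1041.984 kcal
T: 1041.984 × 0.2 = 208.3968 kcal
U: 208.3968 × 0.2 = 41.67936 kcal

41.68 kcal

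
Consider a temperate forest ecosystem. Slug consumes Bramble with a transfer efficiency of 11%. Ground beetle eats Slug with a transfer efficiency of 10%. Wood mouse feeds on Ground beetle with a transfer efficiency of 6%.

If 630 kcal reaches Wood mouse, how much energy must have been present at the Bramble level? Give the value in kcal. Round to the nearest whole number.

Cumulative transfer efficiency: 0.11 × 0.1 × 0.06 = 0.00066
Bramble energy = 630 / 0.00066 = 954545 kcal

954545 kcal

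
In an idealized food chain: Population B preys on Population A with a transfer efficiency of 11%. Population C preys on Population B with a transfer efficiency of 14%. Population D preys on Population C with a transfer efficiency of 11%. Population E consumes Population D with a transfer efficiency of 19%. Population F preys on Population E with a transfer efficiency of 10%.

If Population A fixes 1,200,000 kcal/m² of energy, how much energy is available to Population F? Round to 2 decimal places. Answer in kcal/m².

Population B: 1200000 × 0.11 = 132000 kcal/m²
Population C: 132000 × 0.14 = 18480 kcal/m²
Population D: 18480 × 0.11 = 2032.8 kcal/m²
Population E: 2032.8 × 0.19 = 386.232 kcal/m²
Population F: 386.232 × 0.1 = 38.6232 kcal/m²

38.62 kcal/m²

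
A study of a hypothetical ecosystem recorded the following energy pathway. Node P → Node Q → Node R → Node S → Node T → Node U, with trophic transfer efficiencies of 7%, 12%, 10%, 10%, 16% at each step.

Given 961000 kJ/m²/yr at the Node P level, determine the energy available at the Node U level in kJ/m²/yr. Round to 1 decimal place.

12.9 kJ/m²/yr

Node Q: 961000 × 0.07 = 67270 kJ/m²/yr
Node R: 67270 × 0.12 = 8072.4 kJ/m²/yr
Node S: 8072.4 × 0.1 = 807.24 kJ/m²/yr
Node T: 807.24 × 0.1 = 80.724 kJ/m²/yr
Node U: 80.724 × 0.16 = 12.91584 kJ/m²/yr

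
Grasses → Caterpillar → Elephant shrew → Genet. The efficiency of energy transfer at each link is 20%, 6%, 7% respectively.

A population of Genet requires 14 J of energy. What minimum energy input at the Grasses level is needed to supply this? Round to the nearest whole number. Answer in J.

16667 J

Cumulative transfer efficiency: 0.2 × 0.06 × 0.07 = 0.00084
Grasses energy = 14 / 0.00084 = 16667 J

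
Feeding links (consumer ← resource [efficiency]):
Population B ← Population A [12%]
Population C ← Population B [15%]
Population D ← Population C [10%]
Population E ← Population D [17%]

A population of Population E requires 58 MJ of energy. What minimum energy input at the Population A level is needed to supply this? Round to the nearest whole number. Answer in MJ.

Cumulative transfer efficiency: 0.12 × 0.15 × 0.1 × 0.17 = 0.000306
Population A energy = 58 / 0.000306 = 189542 MJ

189542 MJ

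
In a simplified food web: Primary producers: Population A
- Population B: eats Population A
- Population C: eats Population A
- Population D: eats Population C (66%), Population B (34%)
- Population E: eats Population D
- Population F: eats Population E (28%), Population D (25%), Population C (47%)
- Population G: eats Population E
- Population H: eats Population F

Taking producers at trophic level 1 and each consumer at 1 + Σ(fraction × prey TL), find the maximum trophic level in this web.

5

Population B: 1 + 1 = 2
Population C: 1 + 1 = 2
Population D: 1 + (0.66×2 + 0.34×2) = 3
Population E: 1 + 3 = 4
Population F: 1 + (0.28×4 + 0.25×3 + 0.47×2) = 3.81
Population G: 1 + 4 = 5
Population H: 1 + 3.81 = 4.81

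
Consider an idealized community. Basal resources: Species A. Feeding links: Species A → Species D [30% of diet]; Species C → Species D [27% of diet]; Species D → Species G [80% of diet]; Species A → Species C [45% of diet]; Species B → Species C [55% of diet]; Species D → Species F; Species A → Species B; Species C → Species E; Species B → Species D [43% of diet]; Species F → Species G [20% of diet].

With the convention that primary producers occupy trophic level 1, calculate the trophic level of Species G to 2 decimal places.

Species B: 1 + 1 = 2
Species C: 1 + (0.55×2 + 0.45×1) = 2.55
Species D: 1 + (0.43×2 + 0.27×2.55 + 0.3×1) = 2.8485
Species E: 1 + 2.55 = 3.55
Species F: 1 + 2.8485 = 3.8485
Species G: 1 + (0.8×2.8485 + 0.2×3.8485) = 4.0485

4.05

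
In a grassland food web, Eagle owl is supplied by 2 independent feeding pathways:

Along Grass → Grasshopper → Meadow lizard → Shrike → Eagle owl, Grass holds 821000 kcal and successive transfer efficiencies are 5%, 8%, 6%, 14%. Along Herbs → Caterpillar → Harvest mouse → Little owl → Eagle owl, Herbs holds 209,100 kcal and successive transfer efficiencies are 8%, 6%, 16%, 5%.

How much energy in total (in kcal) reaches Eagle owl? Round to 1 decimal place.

35.6 kcal

Via Grass: 821000 × 0.05 × 0.08 × 0.06 × 0.14 = 27.5856 kcal
Via Herbs: 209100 × 0.08 × 0.06 × 0.16 × 0.05 = 8.02944 kcal
Total at Eagle owl: 27.5856 + 8.02944 = 35.61504 kcal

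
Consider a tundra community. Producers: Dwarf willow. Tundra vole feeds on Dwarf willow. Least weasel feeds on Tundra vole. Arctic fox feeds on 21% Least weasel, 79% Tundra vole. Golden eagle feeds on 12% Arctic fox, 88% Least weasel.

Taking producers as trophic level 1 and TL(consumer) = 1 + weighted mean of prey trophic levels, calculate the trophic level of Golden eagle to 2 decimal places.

Tundra vole: 1 + 1 = 2
Least weasel: 1 + 2 = 3
Arctic fox: 1 + (0.21×3 + 0.79×2) = 3.21
Golden eagle: 1 + (0.12×3.21 + 0.88×3) = 4.0252

4.03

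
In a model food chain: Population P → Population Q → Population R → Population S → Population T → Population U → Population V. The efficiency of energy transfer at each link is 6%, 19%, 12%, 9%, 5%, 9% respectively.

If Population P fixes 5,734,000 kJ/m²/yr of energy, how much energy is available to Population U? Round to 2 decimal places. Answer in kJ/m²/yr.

35.30 kJ/m²/yr

Population Q: 5734000 × 0.06 = 344040 kJ/m²/yr
Population R: 344040 × 0.19 = 65367.6 kJ/m²/yr
Population S: 65367.6 × 0.12 = 7844.112 kJ/m²/yr
Population T: 7844.112 × 0.09 = 705.97008 kJ/m²/yr
Population U: 705.97008 × 0.05 = 35.298504 kJ/m²/yr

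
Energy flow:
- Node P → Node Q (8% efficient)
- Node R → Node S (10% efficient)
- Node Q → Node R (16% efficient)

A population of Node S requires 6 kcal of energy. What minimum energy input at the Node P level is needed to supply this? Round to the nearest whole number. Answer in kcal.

4688 kcal

Cumulative transfer efficiency: 0.08 × 0.16 × 0.1 = 0.00128
Node P energy = 6 / 0.00128 = 4688 kcal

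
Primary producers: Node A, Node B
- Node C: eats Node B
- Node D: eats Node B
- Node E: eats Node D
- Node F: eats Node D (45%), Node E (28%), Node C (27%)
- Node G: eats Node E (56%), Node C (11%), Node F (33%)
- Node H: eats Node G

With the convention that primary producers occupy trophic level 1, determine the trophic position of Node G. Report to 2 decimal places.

3.98

Node C: 1 + 1 = 2
Node D: 1 + 1 = 2
Node E: 1 + 2 = 3
Node F: 1 + (0.45×2 + 0.28×3 + 0.27×2) = 3.28
Node G: 1 + (0.56×3 + 0.11×2 + 0.33×3.28) = 3.9824
Node H: 1 + 3.9824 = 4.9824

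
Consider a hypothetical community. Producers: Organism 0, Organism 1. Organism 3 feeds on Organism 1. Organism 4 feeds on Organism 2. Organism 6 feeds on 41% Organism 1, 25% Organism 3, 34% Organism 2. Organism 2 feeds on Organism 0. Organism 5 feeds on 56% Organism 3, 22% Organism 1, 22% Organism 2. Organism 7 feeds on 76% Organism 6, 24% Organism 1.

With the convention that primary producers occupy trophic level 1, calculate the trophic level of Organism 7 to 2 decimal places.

3.21

Organism 2: 1 + 1 = 2
Organism 3: 1 + 1 = 2
Organism 4: 1 + 2 = 3
Organism 5: 1 + (0.56×2 + 0.22×1 + 0.22×2) = 2.78
Organism 6: 1 + (0.41×1 + 0.25×2 + 0.34×2) = 2.59
Organism 7: 1 + (0.76×2.59 + 0.24×1) = 3.2084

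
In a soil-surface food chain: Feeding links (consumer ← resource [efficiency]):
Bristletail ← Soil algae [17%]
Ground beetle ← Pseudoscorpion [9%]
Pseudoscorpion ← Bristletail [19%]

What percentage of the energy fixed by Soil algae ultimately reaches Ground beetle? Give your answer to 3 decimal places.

0.291%

Product of link efficiencies: 0.17 × 0.19 × 0.09 = 0.002907
As a percentage: 0.002907 × 100 = 0.291%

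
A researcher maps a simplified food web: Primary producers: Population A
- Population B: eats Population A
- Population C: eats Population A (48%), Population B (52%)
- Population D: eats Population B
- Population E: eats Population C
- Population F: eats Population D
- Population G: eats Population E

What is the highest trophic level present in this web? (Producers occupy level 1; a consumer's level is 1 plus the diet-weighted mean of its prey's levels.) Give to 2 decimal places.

4.52

Population B: 1 + 1 = 2
Population C: 1 + (0.48×1 + 0.52×2) = 2.52
Population D: 1 + 2 = 3
Population E: 1 + 2.52 = 3.52
Population F: 1 + 3 = 4
Population G: 1 + 3.52 = 4.52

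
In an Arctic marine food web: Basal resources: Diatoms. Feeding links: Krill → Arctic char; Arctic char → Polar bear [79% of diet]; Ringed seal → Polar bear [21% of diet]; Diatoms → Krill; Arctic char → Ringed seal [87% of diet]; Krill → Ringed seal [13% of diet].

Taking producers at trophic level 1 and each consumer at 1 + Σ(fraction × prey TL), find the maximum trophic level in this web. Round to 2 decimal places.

4.18

Krill: 1 + 1 = 2
Arctic char: 1 + 2 = 3
Ringed seal: 1 + (0.13×2 + 0.87×3) = 3.87
Polar bear: 1 + (0.79×3 + 0.21×3.87) = 4.1827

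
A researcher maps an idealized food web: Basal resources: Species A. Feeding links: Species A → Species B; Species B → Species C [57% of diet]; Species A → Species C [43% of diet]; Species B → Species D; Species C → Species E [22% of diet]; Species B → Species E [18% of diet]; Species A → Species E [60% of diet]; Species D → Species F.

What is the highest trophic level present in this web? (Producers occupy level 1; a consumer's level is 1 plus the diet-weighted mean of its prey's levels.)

Species B: 1 + 1 = 2
Species C: 1 + (0.57×2 + 0.43×1) = 2.57
Species D: 1 + 2 = 3
Species E: 1 + (0.22×2.57 + 0.18×2 + 0.6×1) = 2.5254
Species F: 1 + 3 = 4

4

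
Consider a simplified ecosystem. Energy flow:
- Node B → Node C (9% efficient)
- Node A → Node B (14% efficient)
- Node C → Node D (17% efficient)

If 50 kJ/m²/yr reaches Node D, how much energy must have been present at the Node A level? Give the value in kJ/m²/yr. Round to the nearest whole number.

23343 kJ/m²/yr

Cumulative transfer efficiency: 0.14 × 0.09 × 0.17 = 0.002142
Node A energy = 50 / 0.002142 = 23343 kJ/m²/yr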